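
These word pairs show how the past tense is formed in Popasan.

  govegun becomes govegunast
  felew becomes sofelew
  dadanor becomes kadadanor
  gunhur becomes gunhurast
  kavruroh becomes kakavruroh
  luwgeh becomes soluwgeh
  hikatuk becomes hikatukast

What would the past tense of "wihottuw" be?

luwgeh and kavruroh both end in -h yet inflect differently (soluwgeh, kakavruroh), so the final letter is not what conditions the rule; the last vowel is.
"wihottuw" has last vowel 'u'. The stems whose last vowel is 'u' (gunhur → gunhurast, hikatuk → hikatukast, govegun → govegunast) add -ast.
The other patterns: stems whose last vowel is 'e' add the prefix so-; stems whose last vowel is 'o' add the prefix ka-.
So wihottuw → wihottuwast.

wihottuwast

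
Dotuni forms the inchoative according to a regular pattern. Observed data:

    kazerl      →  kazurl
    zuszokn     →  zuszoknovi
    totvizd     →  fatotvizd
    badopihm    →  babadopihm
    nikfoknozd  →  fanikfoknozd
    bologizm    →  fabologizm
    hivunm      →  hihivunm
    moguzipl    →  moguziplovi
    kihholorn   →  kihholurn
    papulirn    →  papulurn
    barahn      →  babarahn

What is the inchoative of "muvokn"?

muvoknovi

papulirn and barahn both end in -n yet inflect differently (papulurn, babarahn), so the final letter is not what conditions the rule; the second-to-last letter is.
"muvokn" has second-to-last letter 'k'. The one such stem in the data (zuszokn → zuszoknovi) adds -ovi, so the same rule applies.
So muvokn → muvoknovi.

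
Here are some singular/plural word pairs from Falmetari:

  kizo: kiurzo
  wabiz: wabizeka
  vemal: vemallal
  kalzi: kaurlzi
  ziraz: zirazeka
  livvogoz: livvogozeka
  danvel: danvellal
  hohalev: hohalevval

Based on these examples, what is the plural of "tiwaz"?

livvogoz and kizo both have last vowel 'o' yet inflect differently (livvogozeka, kiurzo), so the last vowel is not what conditions the rule; the final letter is.
"tiwaz" ends in -z. The stems ending in -z (ziraz → zirazeka, wabiz → wabizeka, livvogoz → livvogozeka) add -eka.
So tiwaz → tiwazeka.

tiwazeka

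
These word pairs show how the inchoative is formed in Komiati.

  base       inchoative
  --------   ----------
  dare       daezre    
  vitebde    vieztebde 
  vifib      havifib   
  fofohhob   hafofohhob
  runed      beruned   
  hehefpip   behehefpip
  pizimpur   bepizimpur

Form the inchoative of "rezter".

dare and runed both have last vowel 'e' yet inflect differently (daezre, beruned), so the last vowel is not what conditions the rule; the final letter is.
"rezter" ends in -r. The one such stem in the data (pizimpur → bepizimpur) adds the prefix be-, so the same rule applies.
So rezter → berezter.

berezter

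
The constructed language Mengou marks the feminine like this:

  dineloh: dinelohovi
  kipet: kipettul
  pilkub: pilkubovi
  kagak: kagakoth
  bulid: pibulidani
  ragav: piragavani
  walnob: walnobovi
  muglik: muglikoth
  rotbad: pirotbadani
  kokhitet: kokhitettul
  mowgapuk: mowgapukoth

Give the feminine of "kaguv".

pilkub and mowgapuk both have last vowel 'u' yet inflect differently (pilkubovi, mowgapukoth), so the last vowel is not what conditions the rule; the final letter is.
"kaguv" ends in -v. The one such stem in the data (ragav → piragavani) adds pi- … -ani around the stem, so the same rule applies.
So kaguv → pikaguvani.

pikaguvani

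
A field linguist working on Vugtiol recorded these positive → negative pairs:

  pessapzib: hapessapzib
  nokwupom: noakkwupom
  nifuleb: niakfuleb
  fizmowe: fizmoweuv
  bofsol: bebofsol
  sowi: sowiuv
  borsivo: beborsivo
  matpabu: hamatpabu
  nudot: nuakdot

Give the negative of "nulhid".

nuaklhid

pessapzib and nifuleb both end in -b yet inflect differently (hapessapzib, niakfuleb), so the final letter is not what conditions the rule; the first letter is.
"nulhid" begins with n-. The stems beginning with n- (nifuleb → niakfuleb, nokwupom → noakkwupom, nudot → nuakdot) insert -ak- after the first vowel.
So nulhid → nuaklhid.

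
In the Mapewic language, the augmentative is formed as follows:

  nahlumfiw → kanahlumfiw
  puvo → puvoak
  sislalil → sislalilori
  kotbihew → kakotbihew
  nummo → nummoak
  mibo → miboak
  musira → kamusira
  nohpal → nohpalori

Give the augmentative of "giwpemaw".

sislalil and nahlumfiw both have last vowel 'i' yet inflect differently (sislalilori, kanahlumfiw), so the last vowel is not what conditions the rule; the final letter is.
"giwpemaw" ends in -w. The stems ending in -w (nahlumfiw → kanahlumfiw, kotbihew → kakotbihew) add the prefix ka-.
The other patterns: stems ending in -l add -ori; stems ending in -o add -ak.
So giwpemaw → kagiwpemaw.

kagiwpemaw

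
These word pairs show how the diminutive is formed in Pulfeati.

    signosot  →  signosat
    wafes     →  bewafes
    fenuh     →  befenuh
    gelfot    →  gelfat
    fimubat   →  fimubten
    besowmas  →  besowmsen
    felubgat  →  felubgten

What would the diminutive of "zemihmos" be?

zemihmas

besowmas and wafes both end in -s yet inflect differently (besowmsen, bewafes), so the final letter is not what conditions the rule; the last vowel is.
"zemihmos" has last vowel 'o'. The stems whose last vowel is 'o' (gelfot → gelfat, signosot → signosat) change the last vowel to 'a'.
So zemihmos → zemihmas.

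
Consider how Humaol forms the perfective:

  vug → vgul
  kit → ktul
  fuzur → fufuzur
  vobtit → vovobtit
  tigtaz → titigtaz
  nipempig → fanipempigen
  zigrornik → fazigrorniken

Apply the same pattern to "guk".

gkul

kit and vobtit both end in -t yet inflect differently (ktul, vovobtit), so the final letter is not what conditions the rule; the number of vowels is.
"guk" has 1 vowel. The stems with 1 vowel (vug → vgul, kit → ktul) delete the last vowel and add -ul.
So guk → gkul.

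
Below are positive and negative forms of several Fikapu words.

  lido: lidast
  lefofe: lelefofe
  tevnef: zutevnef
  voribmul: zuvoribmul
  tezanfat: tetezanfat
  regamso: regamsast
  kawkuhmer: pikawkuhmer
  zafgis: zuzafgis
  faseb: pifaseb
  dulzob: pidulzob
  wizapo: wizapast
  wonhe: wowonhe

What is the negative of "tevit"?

tetevit

faseb and wonhe both have last vowel 'e' yet inflect differently (pifaseb, wowonhe), so the last vowel is not what conditions the rule; the final letter is.
"tevit" ends in -t. The one such stem in the data (tezanfat → tetezanfat) repeats the first consonant+vowel as a prefix (as do wonhe, lefofe), so the same rule applies.
So tevit → tetevit.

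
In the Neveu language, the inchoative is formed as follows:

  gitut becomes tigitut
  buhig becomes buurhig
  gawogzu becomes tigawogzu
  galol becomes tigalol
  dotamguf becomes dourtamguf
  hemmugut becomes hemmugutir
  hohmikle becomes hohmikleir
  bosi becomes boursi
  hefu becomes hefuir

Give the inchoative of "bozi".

gitut and hemmugut both end in -t yet inflect differently (tigitut, hemmugutir), so the final letter is not what conditions the rule; the first letter is.
"bozi" begins with b-. The stems beginning with b- (buhig → buurhig, bosi → boursi) insert -ur- after the first vowel.
The other patterns: stems beginning with g- add the prefix ti-; stems beginning with h- add -ir.
So bozi → bourzi.

bourzi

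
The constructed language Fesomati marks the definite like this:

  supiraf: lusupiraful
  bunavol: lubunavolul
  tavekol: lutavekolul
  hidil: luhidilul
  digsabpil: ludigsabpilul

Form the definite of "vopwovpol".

Every pair shown (supiraf → lusupiraful, bunavol → lubunavolul, tavekol → lutavekolul, …) follows the same rule: add lu- … -ul around the stem.
So vopwovpol → luvopwovpolul.

luvopwovpolul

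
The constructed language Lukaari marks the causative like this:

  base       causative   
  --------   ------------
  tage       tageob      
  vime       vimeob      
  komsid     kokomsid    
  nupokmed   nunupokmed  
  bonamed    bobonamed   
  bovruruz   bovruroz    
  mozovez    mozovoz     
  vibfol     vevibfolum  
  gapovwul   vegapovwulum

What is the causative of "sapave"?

sapaveob

"sapave" ends in -e. The stems ending in -e (tage → tageob, vime → vimeob) add -ob.
So sapave → sapaveob.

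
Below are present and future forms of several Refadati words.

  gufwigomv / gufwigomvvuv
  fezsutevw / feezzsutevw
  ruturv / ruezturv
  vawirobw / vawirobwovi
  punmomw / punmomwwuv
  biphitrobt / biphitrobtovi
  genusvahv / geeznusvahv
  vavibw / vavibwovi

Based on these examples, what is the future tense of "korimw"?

korimwwuv

punmomw and vawirobw both end in -w yet inflect differently (punmomwwuv, vawirobwovi), so the final letter is not what conditions the rule; the second-to-last letter is.
"korimw" has second-to-last letter 'm'. The stems whose second-to-last letter is 'm' (gufwigomv → gufwigomvvuv, punmomw → punmomwwuv) double the final consonant and add -uv.
The other patterns: stems whose second-to-last letter is 'b' add -ovi; stems whose second-to-last letter is 'h', 'r' or 'v' insert -ez- after the first vowel.
So korimw → korimwwuv.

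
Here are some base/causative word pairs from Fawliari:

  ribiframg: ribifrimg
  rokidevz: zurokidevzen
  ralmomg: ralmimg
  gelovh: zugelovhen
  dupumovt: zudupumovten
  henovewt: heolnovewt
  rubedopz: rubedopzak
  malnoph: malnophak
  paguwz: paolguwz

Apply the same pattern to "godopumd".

godopimd

"godopumd" has second-to-last letter 'm'. The stems whose second-to-last letter is 'm' (ralmomg → ralmimg, ribiframg → ribifrimg) change the last vowel to 'i'.
So godopumd → godopimd.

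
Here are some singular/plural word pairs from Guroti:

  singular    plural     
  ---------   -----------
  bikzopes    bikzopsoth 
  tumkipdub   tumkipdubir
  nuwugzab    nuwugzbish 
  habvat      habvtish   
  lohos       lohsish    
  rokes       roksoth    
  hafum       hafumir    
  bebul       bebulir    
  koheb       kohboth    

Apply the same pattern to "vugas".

tumkipdub and koheb both end in -b yet inflect differently (tumkipdubir, kohboth), so the final letter is not what conditions the rule; the last vowel is.
"vugas" has last vowel 'a'. The stems whose last vowel is 'a' (nuwugzab → nuwugzbish, habvat → habvtish) delete the last vowel and add -ish.
So vugas → vugsish.

vugsish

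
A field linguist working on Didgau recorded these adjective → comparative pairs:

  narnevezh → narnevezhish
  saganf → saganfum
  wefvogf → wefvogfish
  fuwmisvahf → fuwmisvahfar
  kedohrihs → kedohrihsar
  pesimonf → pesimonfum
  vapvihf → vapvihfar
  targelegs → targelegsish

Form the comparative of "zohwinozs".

saganf and fuwmisvahf both end in -f yet inflect differently (saganfum, fuwmisvahfar), so the final letter is not what conditions the rule; the second-to-last letter is.
"zohwinozs" has second-to-last letter 'z'. The one such stem in the data (narnevezh → narnevezhish) adds -ish, so the same rule applies.
The other patterns: stems whose second-to-last letter is 'n' add -um; stems whose second-to-last letter is 'h' add -ar.
So zohwinozs → zohwinozsish.

zohwinozsish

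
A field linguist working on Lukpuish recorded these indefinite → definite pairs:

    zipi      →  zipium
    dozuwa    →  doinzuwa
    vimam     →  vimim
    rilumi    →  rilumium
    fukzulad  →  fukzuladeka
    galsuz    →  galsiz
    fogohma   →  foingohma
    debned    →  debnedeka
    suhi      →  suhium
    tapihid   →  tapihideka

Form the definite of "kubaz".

kubiz

zipi and tapihid both have last vowel 'i' yet inflect differently (zipium, tapihideka), so the last vowel is not what conditions the rule; the final letter is.
"kubaz" ends in -z. The one such stem in the data (galsuz → galsiz) changes the last vowel to 'i' (as does vimam), so the same rule applies.
So kubaz → kubiz.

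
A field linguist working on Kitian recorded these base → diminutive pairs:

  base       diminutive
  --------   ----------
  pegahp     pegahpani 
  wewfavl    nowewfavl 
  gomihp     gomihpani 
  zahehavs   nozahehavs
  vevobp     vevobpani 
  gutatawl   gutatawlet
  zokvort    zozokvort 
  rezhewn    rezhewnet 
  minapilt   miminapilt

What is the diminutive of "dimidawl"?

wewfavl and gutatawl both end in -l yet inflect differently (nowewfavl, gutatawlet), so the final letter is not what conditions the rule; the second-to-last letter is.
"dimidawl" has second-to-last letter 'w'. The stems whose second-to-last letter is 'w' (gutatawl → gutatawlet, rezhewn → rezhewnet) add -et.
So dimidawl → dimidawlet.

dimidawlet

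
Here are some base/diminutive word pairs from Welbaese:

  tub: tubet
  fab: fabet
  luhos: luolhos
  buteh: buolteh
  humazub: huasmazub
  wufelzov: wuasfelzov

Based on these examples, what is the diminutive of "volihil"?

voaslihil

tub and humazub both end in -b yet inflect differently (tubet, huasmazub), so the final letter is not what conditions the rule; the number of vowels is.
"volihil" has 3 vowels. The stems with 3 vowels (humazub → huasmazub, wufelzov → wuasfelzov) insert -as- after the first vowel.
So volihil → voaslihil.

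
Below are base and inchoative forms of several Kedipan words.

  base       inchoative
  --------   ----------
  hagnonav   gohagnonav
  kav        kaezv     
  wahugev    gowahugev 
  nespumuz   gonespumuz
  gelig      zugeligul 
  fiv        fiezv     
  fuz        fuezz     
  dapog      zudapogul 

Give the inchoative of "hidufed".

gohidufed

fuz and nespumuz both end in -z yet inflect differently (fuezz, gonespumuz), so the final letter is not what conditions the rule; the number of vowels is.
"hidufed" has 3 vowels. The stems with 3 vowels (nespumuz → gonespumuz, wahugev → gowahugev, hagnonav → gohagnonav) add the prefix go-.
The other patterns: stems with 1 vowel insert -ez- after the first vowel; stems with 2 vowels add zu- … -ul around the stem.
So hidufed → gohidufed.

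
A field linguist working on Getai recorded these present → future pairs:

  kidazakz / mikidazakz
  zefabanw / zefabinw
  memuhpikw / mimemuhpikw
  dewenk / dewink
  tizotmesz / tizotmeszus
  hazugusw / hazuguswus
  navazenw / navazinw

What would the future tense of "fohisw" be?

fohiswus

"fohisw" has second-to-last letter 's'. The stems whose second-to-last letter is 's' (hazugusw → hazuguswus, tizotmesz → tizotmeszus) add -us.
So fohisw → fohiswus.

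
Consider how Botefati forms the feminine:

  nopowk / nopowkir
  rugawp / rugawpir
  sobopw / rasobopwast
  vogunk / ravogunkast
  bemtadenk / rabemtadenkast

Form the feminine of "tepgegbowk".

tepgegbowkir

"tepgegbowk" has second-to-last letter 'w'. The stems whose second-to-last letter is 'w' (nopowk → nopowkir, rugawp → rugawpir) add -ir.
So tepgegbowk → tepgegbowkir.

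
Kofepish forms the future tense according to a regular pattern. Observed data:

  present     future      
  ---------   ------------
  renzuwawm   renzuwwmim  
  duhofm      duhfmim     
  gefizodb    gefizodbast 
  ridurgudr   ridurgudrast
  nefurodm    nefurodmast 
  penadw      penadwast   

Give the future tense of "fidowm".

fidwmim

nefurodm and duhofm both end in -m yet inflect differently (nefurodmast, duhfmim), so the final letter is not what conditions the rule; the second-to-last letter is.
"fidowm" has second-to-last letter 'w'. The one such stem in the data (renzuwawm → renzuwwmim) deletes the last vowel and adds -im (as does duhofm), so the same rule applies.
So fidowm → fidwmim.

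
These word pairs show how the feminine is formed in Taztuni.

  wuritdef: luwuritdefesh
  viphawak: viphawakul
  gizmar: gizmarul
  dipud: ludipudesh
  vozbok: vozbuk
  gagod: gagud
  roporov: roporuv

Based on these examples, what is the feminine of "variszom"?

"variszom" has last vowel 'o'. The stems whose last vowel is 'o' (roporov → roporuv, gagod → gagud, vozbok → vozbuk) change the last vowel to 'u'.
So variszom → variszum.

variszum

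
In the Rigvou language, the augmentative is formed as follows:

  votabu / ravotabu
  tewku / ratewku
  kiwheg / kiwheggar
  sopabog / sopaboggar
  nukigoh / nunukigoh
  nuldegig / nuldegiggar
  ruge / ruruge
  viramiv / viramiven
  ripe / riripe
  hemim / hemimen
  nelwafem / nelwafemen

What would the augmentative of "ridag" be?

ridaggar

nelwafem and kiwheg both have last vowel 'e' yet inflect differently (nelwafemen, kiwheggar), so the last vowel is not what conditions the rule; the final letter is.
"ridag" ends in -g. The stems ending in -g (kiwheg → kiwheggar, nuldegig → nuldegiggar, sopabog → sopaboggar) double the final consonant and add -ar.
So ridag → ridaggar.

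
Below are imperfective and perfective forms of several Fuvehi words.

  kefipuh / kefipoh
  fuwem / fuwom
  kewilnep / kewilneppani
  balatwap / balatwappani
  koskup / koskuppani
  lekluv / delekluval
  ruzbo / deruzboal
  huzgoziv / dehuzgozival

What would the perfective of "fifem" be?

"fifem" ends in -m. The one such stem in the data (fuwem → fuwom) changes the last vowel to 'o' (as does kefipuh), so the same rule applies.
So fifem → fifom.

fifom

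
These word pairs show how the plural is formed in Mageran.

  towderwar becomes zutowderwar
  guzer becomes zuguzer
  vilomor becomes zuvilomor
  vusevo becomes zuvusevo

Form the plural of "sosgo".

zusosgo

Every pair shown (towderwar → zutowderwar, guzer → zuguzer, vilomor → zuvilomor, …) follows the same rule: add the prefix zu-.
So sosgo → zusosgo.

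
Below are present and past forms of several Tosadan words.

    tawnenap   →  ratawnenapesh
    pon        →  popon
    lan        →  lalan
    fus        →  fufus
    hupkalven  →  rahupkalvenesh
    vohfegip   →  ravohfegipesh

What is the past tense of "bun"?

bubun

"bun" has 1 vowel. The stems with 1 vowel (lan → lalan, pon → popon, fus → fufus) repeat the first consonant+vowel as a prefix.
So bun → bubun.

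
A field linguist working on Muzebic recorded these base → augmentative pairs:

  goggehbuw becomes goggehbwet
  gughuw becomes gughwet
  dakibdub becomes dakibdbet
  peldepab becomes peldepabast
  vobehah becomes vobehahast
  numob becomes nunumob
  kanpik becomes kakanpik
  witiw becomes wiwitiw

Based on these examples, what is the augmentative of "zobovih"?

zozobovih

dakibdub and peldepab both end in -b yet inflect differently (dakibdbet, peldepabast), so the final letter is not what conditions the rule; the last vowel is.
"zobovih" has last vowel 'i'. The stems whose last vowel is 'i' (kanpik → kakanpik, witiw → wiwitiw) repeat the first consonant+vowel as a prefix.
So zobovih → zozobovih.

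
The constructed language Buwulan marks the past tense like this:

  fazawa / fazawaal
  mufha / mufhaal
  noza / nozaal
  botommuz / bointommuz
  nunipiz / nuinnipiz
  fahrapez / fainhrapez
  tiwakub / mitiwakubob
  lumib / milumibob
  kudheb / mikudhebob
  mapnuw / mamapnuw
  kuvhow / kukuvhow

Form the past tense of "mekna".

botommuz and tiwakub both have last vowel 'u' yet inflect differently (bointommuz, mitiwakubob), so the last vowel is not what conditions the rule; the final letter is.
"mekna" ends in -a. The stems ending in -a (fazawa → fazawaal, mufha → mufhaal, noza → nozaal) add -al.
The other patterns: stems ending in -z insert -in- after the first vowel; stems ending in -b add mi- … -ob around the stem; stems ending in -w repeat the first consonant+vowel as a prefix.
So mekna → meknaal.

meknaal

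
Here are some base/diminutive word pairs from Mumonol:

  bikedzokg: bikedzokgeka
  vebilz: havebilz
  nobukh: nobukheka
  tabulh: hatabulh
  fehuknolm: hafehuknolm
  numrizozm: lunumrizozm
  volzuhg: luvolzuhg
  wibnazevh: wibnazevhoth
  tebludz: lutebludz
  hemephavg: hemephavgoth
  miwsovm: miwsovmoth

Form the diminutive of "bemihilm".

habemihilm

nobukh and tabulh both end in -h yet inflect differently (nobukheka, hatabulh), so the final letter is not what conditions the rule; the second-to-last letter is.
"bemihilm" has second-to-last letter 'l'. The stems whose second-to-last letter is 'l' (fehuknolm → hafehuknolm, vebilz → havebilz, tabulh → hatabulh) add the prefix ha-.
The other patterns: stems whose second-to-last letter is 'k' add -eka; stems whose second-to-last letter is 'v' add -oth; stems whose second-to-last letter is 'd', 'h' or 'z' add the prefix lu-.
So bemihilm → habemihilm.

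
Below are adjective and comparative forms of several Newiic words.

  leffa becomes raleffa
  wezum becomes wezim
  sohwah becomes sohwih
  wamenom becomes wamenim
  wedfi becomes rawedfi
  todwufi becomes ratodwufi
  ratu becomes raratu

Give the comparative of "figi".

rafigi

sohwah and leffa both have last vowel 'a' yet inflect differently (sohwih, raleffa), so the last vowel is not what conditions the rule; whether the stem ends in a vowel or a consonant is.
"figi" ends in a vowel. The stems ending in a vowel (leffa → raleffa, todwufi → ratodwufi, ratu → raratu) add the prefix ra-.
The other pattern: stems ending in a consonant change the last vowel to 'i'.
So figi → rafigi.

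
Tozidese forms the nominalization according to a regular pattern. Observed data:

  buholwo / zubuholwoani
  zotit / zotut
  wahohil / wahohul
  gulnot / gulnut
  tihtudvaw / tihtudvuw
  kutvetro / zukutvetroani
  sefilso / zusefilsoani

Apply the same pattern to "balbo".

zubalboani

sefilso and gulnot both have last vowel 'o' yet inflect differently (zusefilsoani, gulnut), so the last vowel is not what conditions the rule; the final letter is.
"balbo" ends in -o. The stems ending in -o (sefilso → zusefilsoani, kutvetro → zukutvetroani, buholwo → zubuholwoani) add zu- … -ani around the stem.
So balbo → zubalboani.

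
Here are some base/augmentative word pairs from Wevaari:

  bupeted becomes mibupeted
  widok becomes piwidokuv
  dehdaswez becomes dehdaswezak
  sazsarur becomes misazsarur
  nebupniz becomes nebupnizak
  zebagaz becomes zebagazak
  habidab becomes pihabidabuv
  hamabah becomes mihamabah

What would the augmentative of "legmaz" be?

zebagaz and habidab both have last vowel 'a' yet inflect differently (zebagazak, pihabidabuv), so the last vowel is not what conditions the rule; the final letter is.
"legmaz" ends in -z. The stems ending in -z (nebupniz → nebupnizak, zebagaz → zebagazak, dehdaswez → dehdaswezak) add -ak.
The other patterns: stems ending in -b or -k add pi- … -uv around the stem; stems ending in -d, -h or -r add the prefix mi-.
So legmaz → legmazak.

legmazak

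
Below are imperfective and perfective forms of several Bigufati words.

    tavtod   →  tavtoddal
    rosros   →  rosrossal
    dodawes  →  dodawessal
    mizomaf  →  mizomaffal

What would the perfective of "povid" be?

poviddal

Every pair shown (tavtod → tavtoddal, rosros → rosrossal, dodawes → dodawessal, …) follows the same rule: double the final consonant and add -al.
So povid → poviddal.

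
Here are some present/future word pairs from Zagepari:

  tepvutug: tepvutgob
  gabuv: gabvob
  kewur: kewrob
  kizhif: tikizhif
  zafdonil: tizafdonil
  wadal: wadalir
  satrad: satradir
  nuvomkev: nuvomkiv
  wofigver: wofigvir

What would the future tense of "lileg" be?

lilig

"lileg" has last vowel 'e'. The stems whose last vowel is 'e' (nuvomkev → nuvomkiv, wofigver → wofigvir) change the last vowel to 'i'.
So lileg → lilig.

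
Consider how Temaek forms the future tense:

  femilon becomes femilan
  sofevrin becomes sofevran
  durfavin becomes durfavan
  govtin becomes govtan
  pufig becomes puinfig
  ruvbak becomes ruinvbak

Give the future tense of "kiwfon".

kiwfan

sofevrin and pufig both have last vowel 'i' yet inflect differently (sofevran, puinfig), so the last vowel is not what conditions the rule; the final letter is.
"kiwfon" ends in -n. The stems ending in -n (femilon → femilan, sofevrin → sofevran, durfavin → durfavan) change the last vowel to 'a'.
So kiwfon → kiwfan.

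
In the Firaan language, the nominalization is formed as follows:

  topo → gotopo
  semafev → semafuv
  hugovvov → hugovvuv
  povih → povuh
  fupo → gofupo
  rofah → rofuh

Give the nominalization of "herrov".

herruv

hugovvov and topo both have last vowel 'o' yet inflect differently (hugovvuv, gotopo), so the last vowel is not what conditions the rule; the final letter is.
"herrov" ends in -v. The stems ending in -v (hugovvov → hugovvuv, semafev → semafuv) change the last vowel to 'u'.
So herrov → herruv.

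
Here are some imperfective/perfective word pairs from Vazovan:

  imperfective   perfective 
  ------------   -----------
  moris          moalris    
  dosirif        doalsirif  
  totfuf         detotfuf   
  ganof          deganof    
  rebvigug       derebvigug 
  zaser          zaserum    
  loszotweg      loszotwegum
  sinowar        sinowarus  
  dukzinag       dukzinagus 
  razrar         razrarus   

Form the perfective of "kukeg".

dosirif and totfuf both end in -f yet inflect differently (doalsirif, detotfuf), so the final letter is not what conditions the rule; the last vowel is.
"kukeg" has last vowel 'e'. The stems whose last vowel is 'e' (zaser → zaserum, loszotweg → loszotwegum) add -um.
The other patterns: stems whose last vowel is 'i' insert -al- after the first vowel; stems whose last vowel is 'o' or 'u' add the prefix de-; stems whose last vowel is 'a' add -us.
So kukeg → kukegum.

kukegum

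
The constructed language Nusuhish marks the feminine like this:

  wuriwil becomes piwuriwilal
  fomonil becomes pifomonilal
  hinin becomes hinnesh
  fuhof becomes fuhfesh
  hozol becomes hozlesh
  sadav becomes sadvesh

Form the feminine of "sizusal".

"sizusal" has 3 vowels. The stems with 3 vowels (wuriwil → piwuriwilal, fomonil → pifomonilal) add pi- … -al around the stem.
The other pattern: stems with 2 vowels delete the last vowel and add -esh.
So sizusal → pisizusalal.

pisizusalal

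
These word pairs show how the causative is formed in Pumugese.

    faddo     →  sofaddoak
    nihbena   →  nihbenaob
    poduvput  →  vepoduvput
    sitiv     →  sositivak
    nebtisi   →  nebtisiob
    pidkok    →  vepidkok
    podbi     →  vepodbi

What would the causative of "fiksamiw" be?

nebtisi and podbi both end in -i yet inflect differently (nebtisiob, vepodbi), so the final letter is not what conditions the rule; the first letter is.
"fiksamiw" begins with f-. The one such stem in the data (faddo → sofaddoak) adds so- … -ak around the stem, so the same rule applies.
So fiksamiw → sofiksamiwak.

sofiksamiwak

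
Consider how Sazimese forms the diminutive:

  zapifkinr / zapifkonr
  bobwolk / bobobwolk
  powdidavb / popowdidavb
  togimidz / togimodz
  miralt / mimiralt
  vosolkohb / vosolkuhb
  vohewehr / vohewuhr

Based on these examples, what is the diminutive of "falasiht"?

vosolkohb and powdidavb both end in -b yet inflect differently (vosolkuhb, popowdidavb), so the final letter is not what conditions the rule; the second-to-last letter is.
"falasiht" has second-to-last letter 'h'. The stems whose second-to-last letter is 'h' (vosolkohb → vosolkuhb, vohewehr → vohewuhr) change the last vowel to 'u'.
The other patterns: stems whose second-to-last letter is 'l' or 'v' repeat the first consonant+vowel as a prefix; stems whose second-to-last letter is 'd' or 'n' change the last vowel to 'o'.
So falasiht → falasuht.

falasuht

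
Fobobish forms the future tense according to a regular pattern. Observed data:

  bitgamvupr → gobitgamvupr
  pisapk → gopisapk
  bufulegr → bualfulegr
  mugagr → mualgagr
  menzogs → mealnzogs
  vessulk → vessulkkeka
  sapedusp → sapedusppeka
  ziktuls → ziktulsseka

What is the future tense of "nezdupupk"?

gonezdupupk

bitgamvupr and bufulegr both end in -r yet inflect differently (gobitgamvupr, bualfulegr), so the final letter is not what conditions the rule; the second-to-last letter is.
"nezdupupk" has second-to-last letter 'p'. The stems whose second-to-last letter is 'p' (bitgamvupr → gobitgamvupr, pisapk → gopisapk) add the prefix go-.
The other patterns: stems whose second-to-last letter is 'g' insert -al- after the first vowel; stems whose second-to-last letter is 'l' or 's' double the final consonant and add -eka.
So nezdupupk → gonezdupupk.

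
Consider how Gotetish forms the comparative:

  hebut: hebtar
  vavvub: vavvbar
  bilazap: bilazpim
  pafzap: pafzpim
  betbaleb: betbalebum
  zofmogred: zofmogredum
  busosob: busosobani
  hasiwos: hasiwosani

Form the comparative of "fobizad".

vavvub and betbaleb both end in -b yet inflect differently (vavvbar, betbalebum), so the final letter is not what conditions the rule; the last vowel is.
"fobizad" has last vowel 'a'. The stems whose last vowel is 'a' (bilazap → bilazpim, pafzap → pafzpim) delete the last vowel and add -im.
The other patterns: stems whose last vowel is 'u' delete the last vowel and add -ar; stems whose last vowel is 'e' add -um; stems whose last vowel is 'o' add -ani.
So fobizad → fobizdim.

fobizdim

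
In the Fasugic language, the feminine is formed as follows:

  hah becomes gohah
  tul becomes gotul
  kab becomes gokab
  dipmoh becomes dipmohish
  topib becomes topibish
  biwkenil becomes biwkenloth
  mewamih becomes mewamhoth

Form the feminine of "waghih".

waghihish

"waghih" has 2 vowels. The stems with 2 vowels (dipmoh → dipmohish, topib → topibish) add -ish.
The other patterns: stems with 1 vowel add the prefix go-; stems with 3 vowels delete the last vowel and add -oth.
So waghih → waghihish.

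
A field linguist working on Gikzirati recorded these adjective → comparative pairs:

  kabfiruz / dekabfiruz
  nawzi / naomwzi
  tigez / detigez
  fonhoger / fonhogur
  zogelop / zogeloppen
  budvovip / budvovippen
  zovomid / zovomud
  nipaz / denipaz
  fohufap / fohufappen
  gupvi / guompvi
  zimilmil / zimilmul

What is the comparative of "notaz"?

denotaz

budvovip and gupvi both have last vowel 'i' yet inflect differently (budvovippen, guompvi), so the last vowel is not what conditions the rule; the final letter is.
"notaz" ends in -z. The stems ending in -z (tigez → detigez, nipaz → denipaz, kabfiruz → dekabfiruz) add the prefix de-.
The other patterns: stems ending in -p double the final consonant and add -en; stems ending in -i insert -om- after the first vowel; stems ending in -d, -l or -r change the last vowel to 'u'.
So notaz → denotaz.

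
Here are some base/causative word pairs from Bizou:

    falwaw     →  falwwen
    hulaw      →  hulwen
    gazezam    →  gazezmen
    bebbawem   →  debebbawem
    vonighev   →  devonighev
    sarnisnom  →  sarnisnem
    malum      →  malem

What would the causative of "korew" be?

gazezam and bebbawem both end in -m yet inflect differently (gazezmen, debebbawem), so the final letter is not what conditions the rule; the last vowel is.
"korew" has last vowel 'e'. The stems whose last vowel is 'e' (bebbawem → debebbawem, vonighev → devonighev) add the prefix de-.
The other patterns: stems whose last vowel is 'a' delete the last vowel and add -en; stems whose last vowel is 'o' or 'u' change the last vowel to 'e'.
So korew → dekorew.

dekorew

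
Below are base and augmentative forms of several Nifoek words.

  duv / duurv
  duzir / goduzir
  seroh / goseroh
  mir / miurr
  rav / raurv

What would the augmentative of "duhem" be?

goduhem

mir and duzir both end in -r yet inflect differently (miurr, goduzir), so the final letter is not what conditions the rule; the number of vowels is.
"duhem" has 2 vowels. The stems with 2 vowels (seroh → goseroh, duzir → goduzir) add the prefix go-.
So duhem → goduhem.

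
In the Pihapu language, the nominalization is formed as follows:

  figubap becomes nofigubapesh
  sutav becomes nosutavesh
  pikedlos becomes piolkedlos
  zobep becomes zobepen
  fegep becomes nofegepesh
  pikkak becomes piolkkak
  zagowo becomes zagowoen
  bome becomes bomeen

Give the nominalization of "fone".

nofoneesh

zobep and figubap both end in -p yet inflect differently (zobepen, nofigubapesh), so the final letter is not what conditions the rule; the first letter is.
"fone" begins with f-. The stems beginning with f- (figubap → nofigubapesh, fegep → nofegepesh) add no- … -esh around the stem.
The other patterns: stems beginning with b- or z- add -en; stems beginning with p- insert -ol- after the first vowel.
So fone → nofoneesh.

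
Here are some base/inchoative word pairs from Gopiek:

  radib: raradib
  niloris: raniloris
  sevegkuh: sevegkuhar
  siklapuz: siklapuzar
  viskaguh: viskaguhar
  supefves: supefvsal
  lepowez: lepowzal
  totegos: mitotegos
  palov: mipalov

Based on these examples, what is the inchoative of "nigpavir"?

niloris and supefves both end in -s yet inflect differently (raniloris, supefvsal), so the final letter is not what conditions the rule; the last vowel is.
"nigpavir" has last vowel 'i'. The stems whose last vowel is 'i' (radib → raradib, niloris → raniloris) add the prefix ra-.
The other patterns: stems whose last vowel is 'u' add -ar; stems whose last vowel is 'e' delete the last vowel and add -al; stems whose last vowel is 'o' add the prefix mi-.
So nigpavir → ranigpavir.

ranigpavir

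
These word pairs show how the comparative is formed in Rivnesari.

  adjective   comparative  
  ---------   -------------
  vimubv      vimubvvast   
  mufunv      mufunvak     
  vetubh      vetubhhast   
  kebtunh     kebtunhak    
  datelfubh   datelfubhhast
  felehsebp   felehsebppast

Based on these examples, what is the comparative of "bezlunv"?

bezlunvak

datelfubh and kebtunh both end in -h yet inflect differently (datelfubhhast, kebtunhak), so the final letter is not what conditions the rule; the second-to-last letter is.
"bezlunv" has second-to-last letter 'n'. The stems whose second-to-last letter is 'n' (kebtunh → kebtunhak, mufunv → mufunvak) add -ak.
So bezlunv → bezlunvak.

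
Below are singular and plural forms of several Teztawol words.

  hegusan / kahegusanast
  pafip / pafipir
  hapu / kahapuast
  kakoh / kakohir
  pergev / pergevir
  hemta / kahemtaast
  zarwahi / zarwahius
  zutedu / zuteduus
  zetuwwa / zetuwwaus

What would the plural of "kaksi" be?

kaksiir

"kaksi" begins with k-. The one such stem in the data (kakoh → kakohir) adds -ir, so the same rule applies.
So kaksi → kaksiir.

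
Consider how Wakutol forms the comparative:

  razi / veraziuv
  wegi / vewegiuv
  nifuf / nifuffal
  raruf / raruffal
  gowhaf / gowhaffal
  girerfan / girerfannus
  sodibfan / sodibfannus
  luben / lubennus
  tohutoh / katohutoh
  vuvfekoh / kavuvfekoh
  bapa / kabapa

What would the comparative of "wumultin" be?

gowhaf and girerfan both have last vowel 'a' yet inflect differently (gowhaffal, girerfannus), so the last vowel is not what conditions the rule; the final letter is.
"wumultin" ends in -n. The stems ending in -n (girerfan → girerfannus, sodibfan → sodibfannus, luben → lubennus) double the final consonant and add -us.
So wumultin → wumultinnus.

wumultinnus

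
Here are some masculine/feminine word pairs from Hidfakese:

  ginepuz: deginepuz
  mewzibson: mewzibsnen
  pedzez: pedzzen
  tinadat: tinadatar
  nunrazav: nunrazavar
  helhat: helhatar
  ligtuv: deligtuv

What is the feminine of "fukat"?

fukatar

pedzez and ginepuz both end in -z yet inflect differently (pedzzen, deginepuz), so the final letter is not what conditions the rule; the last vowel is.
"fukat" has last vowel 'a'. The stems whose last vowel is 'a' (nunrazav → nunrazavar, helhat → helhatar, tinadat → tinadatar) add -ar.
The other patterns: stems whose last vowel is 'e' or 'o' delete the last vowel and add -en; stems whose last vowel is 'u' add the prefix de-.
So fukat → fukatar.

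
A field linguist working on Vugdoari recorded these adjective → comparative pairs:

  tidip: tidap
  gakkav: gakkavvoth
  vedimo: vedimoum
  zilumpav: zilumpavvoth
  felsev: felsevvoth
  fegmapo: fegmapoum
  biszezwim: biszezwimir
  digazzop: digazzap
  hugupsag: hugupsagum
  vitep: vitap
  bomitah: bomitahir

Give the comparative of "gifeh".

gifehir

hugupsag and zilumpav both have last vowel 'a' yet inflect differently (hugupsagum, zilumpavvoth), so the last vowel is not what conditions the rule; the final letter is.
"gifeh" ends in -h. The one such stem in the data (bomitah → bomitahir) adds -ir, so the same rule applies.
So gifeh → gifehir.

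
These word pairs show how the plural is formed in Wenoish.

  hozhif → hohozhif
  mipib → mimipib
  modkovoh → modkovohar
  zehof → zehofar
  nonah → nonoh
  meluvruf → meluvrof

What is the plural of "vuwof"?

vuwofar

hozhif and zehof both end in -f yet inflect differently (hohozhif, zehofar), so the final letter is not what conditions the rule; the last vowel is.
"vuwof" has last vowel 'o'. The stems whose last vowel is 'o' (modkovoh → modkovohar, zehof → zehofar) add -ar.
The other patterns: stems whose last vowel is 'i' repeat the first consonant+vowel as a prefix; stems whose last vowel is 'a' or 'u' change the last vowel to 'o'.
So vuwof → vuwofar.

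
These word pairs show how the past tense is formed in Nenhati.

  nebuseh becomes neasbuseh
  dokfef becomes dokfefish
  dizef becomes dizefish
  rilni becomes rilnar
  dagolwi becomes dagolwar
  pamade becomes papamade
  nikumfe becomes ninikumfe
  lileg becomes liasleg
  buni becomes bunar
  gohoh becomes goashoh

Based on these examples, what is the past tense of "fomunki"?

fomunkar

"fomunki" ends in -i. The stems ending in -i (rilni → rilnar, dagolwi → dagolwar, buni → bunar) drop the final letter and add -ar.
The other patterns: stems ending in -e repeat the first consonant+vowel as a prefix; stems ending in -f add -ish; stems ending in -g or -h insert -as- after the first vowel.
So fomunki → fomunkar.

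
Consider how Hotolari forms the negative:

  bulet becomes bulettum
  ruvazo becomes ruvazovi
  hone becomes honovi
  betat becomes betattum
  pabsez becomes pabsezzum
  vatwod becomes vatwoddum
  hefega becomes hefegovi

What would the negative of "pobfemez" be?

vatwod and ruvazo both have last vowel 'o' yet inflect differently (vatwoddum, ruvazovi), so the last vowel is not what conditions the rule; whether the stem ends in a vowel or a consonant is.
"pobfemez" ends in a consonant. The stems ending in a consonant (betat → betattum, bulet → bulettum, pabsez → pabsezzum) double the final consonant and add -um.
So pobfemez → pobfemezzum.

pobfemezzum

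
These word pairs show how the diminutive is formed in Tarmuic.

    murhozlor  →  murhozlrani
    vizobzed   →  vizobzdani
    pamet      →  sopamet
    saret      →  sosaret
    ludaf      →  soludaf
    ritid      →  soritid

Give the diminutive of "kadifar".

vizobzed and ritid both end in -d yet inflect differently (vizobzdani, soritid), so the final letter is not what conditions the rule; the number of vowels is.
"kadifar" has 3 vowels. The stems with 3 vowels (murhozlor → murhozlrani, vizobzed → vizobzdani) delete the last vowel and add -ani.
The other pattern: stems with 2 vowels add the prefix so-.
So kadifar → kadifrani.

kadifrani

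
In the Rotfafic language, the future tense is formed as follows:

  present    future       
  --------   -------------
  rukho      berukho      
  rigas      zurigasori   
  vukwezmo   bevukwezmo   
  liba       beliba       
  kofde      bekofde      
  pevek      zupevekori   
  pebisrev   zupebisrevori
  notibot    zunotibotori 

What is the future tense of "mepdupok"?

"mepdupok" ends in a consonant. The stems ending in a consonant (notibot → zunotibotori, pevek → zupevekori, rigas → zurigasori) add zu- … -ori around the stem.
The other pattern: stems ending in a vowel add the prefix be-.
So mepdupok → zumepdupokori.

zumepdupokori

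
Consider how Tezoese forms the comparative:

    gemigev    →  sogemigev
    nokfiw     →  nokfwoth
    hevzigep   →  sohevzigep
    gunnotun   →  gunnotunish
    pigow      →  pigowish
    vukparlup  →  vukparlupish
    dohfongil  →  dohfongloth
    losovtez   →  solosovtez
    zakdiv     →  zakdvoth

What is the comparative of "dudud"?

dududish

gemigev and zakdiv both end in -v yet inflect differently (sogemigev, zakdvoth), so the final letter is not what conditions the rule; the last vowel is.
"dudud" has last vowel 'u'. The stems whose last vowel is 'u' (gunnotun → gunnotunish, vukparlup → vukparlupish) add -ish.
The other patterns: stems whose last vowel is 'e' add the prefix so-; stems whose last vowel is 'i' delete the last vowel and add -oth.
So dudud → dududish.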